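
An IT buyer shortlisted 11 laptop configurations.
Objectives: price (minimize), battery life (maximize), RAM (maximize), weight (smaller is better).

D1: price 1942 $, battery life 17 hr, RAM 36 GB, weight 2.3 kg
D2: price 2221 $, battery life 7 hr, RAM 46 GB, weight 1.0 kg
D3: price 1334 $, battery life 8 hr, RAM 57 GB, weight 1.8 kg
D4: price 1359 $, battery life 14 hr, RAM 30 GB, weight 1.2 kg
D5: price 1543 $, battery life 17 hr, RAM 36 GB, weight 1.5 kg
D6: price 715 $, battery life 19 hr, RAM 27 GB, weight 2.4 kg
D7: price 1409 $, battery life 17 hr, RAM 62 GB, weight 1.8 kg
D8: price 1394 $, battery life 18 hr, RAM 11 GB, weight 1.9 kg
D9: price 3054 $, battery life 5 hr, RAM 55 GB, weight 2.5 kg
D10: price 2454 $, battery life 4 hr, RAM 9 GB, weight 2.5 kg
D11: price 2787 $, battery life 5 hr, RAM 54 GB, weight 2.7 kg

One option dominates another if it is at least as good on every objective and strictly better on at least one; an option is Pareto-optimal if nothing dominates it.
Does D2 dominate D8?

No

D2 vs D8: D2 is worse on price (2221 vs 1394), so it does not dominate D8.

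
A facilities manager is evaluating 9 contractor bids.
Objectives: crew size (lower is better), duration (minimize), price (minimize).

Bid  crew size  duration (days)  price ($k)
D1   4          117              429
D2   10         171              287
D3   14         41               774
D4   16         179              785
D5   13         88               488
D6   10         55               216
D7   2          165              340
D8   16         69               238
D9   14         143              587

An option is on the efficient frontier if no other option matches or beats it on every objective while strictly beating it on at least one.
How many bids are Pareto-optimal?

D1: not dominated.
D2: dominated by D6 (crew size 10≤10, duration 55≤171, price 216≤287).
D3: not dominated (best duration).
D4: dominated by D1 (crew size 4≤16, duration 117≤179, price 429≤785).
D5: dominated by D6 (crew size 10≤13, duration 55≤88, price 216≤488).
D6: not dominated (best price).
D7: not dominated (best crew size).
D8: dominated by D6 (crew size 10≤16, duration 55≤69, price 216≤238).
D9: dominated by D1 (crew size 4≤14, duration 117≤143, price 429≤587).
Pareto-optimal: D1, D3, D6, D7 → 4.

4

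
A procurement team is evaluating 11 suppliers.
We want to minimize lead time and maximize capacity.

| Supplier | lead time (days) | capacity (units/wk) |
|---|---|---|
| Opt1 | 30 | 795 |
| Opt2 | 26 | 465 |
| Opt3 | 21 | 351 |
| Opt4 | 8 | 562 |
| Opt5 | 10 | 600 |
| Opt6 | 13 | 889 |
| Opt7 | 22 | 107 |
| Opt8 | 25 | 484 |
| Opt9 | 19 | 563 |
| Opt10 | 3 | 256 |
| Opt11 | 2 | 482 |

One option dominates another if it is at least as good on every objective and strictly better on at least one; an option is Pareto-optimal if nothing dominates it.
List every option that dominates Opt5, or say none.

none

Opt1: worse on lead time (30 vs 10).
Opt2: worse on lead time (26 vs 10).
Opt3: worse on lead time (21 vs 10).
Opt4: worse on capacity (562 vs 600).
Opt6: worse on lead time (13 vs 10).
Opt7: worse on lead time (22 vs 10).
Opt8: worse on lead time (25 vs 10).
Opt9: worse on lead time (19 vs 10).
Opt10: worse on capacity (256 vs 600).
Opt11: worse on capacity (482 vs 600).
No option dominates Opt5.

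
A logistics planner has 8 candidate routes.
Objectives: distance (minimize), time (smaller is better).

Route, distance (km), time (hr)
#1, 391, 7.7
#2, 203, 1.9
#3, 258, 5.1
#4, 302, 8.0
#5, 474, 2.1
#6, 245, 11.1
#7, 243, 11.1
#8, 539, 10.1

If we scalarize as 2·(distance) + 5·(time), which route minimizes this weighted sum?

#2

#1: 2·391 + 5·7.7 = 820.5
#2: 2·203 + 5·1.9 = 415.5
#3: 2·258 + 5·5.1 = 541.5
#4: 2·302 + 5·8.0 = 644.0
#5: 2·474 + 5·2.1 = 958.5
#6: 2·245 + 5·11.1 = 545.5
#7: 2·243 + 5·11.1 = 541.5
#8: 2·539 + 5·10.1 = 1128.5
Lowest: #2 at 415.5.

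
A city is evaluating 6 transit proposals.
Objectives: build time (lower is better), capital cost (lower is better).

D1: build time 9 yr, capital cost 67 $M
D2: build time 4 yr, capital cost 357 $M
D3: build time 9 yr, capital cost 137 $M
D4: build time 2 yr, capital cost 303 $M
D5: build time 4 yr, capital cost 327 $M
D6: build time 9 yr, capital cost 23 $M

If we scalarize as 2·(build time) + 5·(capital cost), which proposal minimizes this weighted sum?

D6

D1: 2·9 + 5·67 = 353
D2: 2·4 + 5·357 = 1793
D3: 2·9 + 5·137 = 703
D4: 2·2 + 5·303 = 1519
D5: 2·4 + 5·327 = 1643
D6: 2·9 + 5·23 = 133
Lowest: D6 at 133.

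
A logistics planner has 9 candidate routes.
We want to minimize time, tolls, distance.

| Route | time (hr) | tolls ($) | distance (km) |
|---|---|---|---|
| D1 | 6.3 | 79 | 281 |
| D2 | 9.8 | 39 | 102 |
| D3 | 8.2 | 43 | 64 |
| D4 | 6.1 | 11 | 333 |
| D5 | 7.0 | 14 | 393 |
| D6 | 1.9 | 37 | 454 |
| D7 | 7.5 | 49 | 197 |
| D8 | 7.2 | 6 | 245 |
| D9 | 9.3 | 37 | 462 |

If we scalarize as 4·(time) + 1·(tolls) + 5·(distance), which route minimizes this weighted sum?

D3

D1: 4·6.3 + 1·79 + 5·281 = 1509.2
D2: 4·9.8 + 1·39 + 5·102 = 588.2
D3: 4·8.2 + 1·43 + 5·64 = 395.8
D4: 4·6.1 + 1·11 + 5·333 = 1700.4
D5: 4·7.0 + 1·14 + 5·393 = 2007.0
D6: 4·1.9 + 1·37 + 5·454 = 2314.6
D7: 4·7.5 + 1·49 + 5·197 = 1064.0
D8: 4·7.2 + 1·6 + 5·245 = 1259.8
D9: 4·9.3 + 1·37 + 5·462 = 2384.2
Lowest: D3 at 395.8.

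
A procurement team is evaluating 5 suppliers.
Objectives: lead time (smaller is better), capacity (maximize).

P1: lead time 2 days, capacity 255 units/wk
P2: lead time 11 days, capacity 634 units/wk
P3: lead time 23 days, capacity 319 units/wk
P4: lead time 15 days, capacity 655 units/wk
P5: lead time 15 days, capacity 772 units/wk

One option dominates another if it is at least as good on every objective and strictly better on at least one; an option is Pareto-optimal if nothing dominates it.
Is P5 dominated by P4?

No

P4 vs P5: P4 is worse on capacity (655 vs 772), so it does not dominate P5.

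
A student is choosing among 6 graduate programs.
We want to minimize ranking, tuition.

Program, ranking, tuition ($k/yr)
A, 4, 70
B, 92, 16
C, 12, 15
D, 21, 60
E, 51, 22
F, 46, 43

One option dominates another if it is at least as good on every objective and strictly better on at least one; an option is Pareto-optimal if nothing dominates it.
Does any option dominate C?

A: worse on tuition (70 vs 15).
B: worse on ranking (92 vs 12).
D: worse on ranking (21 vs 12).
E: worse on ranking (51 vs 12).
F: worse on ranking (46 vs 12).
No option is at least as good as C on every objective and strictly better on one.

No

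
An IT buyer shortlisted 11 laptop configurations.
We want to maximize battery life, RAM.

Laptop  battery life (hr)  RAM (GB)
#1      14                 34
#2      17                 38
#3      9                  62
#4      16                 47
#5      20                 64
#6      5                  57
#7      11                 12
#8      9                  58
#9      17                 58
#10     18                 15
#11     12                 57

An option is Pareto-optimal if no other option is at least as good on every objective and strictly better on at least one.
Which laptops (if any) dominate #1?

#2, #4, #5, #9

#2: battery life 17≥14, RAM 38≥34 — dominates #1.
#4: battery life 16≥14, RAM 47≥34 — dominates #1.
#5: battery life 20≥14, RAM 64≥34 — dominates #1.
#9: battery life 17≥14, RAM 58≥34 — dominates #1.
Others (#3, #6, #7, #8, #10, #11) are each worse than #1 on at least one objective.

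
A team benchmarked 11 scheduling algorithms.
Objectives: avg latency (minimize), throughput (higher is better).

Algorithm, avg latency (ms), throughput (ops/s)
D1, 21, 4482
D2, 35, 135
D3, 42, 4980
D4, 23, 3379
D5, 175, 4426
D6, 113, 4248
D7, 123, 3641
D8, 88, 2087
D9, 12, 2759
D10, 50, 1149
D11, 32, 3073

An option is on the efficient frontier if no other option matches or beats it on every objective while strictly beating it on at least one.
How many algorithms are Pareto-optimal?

3

D1: not dominated.
D2: dominated by D1 (avg latency 21≤35, throughput 4482≥135).
D3: not dominated (best throughput).
D4: dominated by D1 (avg latency 21≤23, throughput 4482≥3379).
D5: dominated by D1 (avg latency 21≤175, throughput 4482≥4426).
D6: dominated by D1 (avg latency 21≤113, throughput 4482≥4248).
D7: dominated by D1 (avg latency 21≤123, throughput 4482≥3641).
D8: dominated by D1 (avg latency 21≤88, throughput 4482≥2087).
D9: not dominated (best avg latency).
D10: dominated by D1 (avg latency 21≤50, throughput 4482≥1149).
D11: dominated by D1 (avg latency 21≤32, throughput 4482≥3073).
Pareto-optimal: D1, D3, D9 → 3.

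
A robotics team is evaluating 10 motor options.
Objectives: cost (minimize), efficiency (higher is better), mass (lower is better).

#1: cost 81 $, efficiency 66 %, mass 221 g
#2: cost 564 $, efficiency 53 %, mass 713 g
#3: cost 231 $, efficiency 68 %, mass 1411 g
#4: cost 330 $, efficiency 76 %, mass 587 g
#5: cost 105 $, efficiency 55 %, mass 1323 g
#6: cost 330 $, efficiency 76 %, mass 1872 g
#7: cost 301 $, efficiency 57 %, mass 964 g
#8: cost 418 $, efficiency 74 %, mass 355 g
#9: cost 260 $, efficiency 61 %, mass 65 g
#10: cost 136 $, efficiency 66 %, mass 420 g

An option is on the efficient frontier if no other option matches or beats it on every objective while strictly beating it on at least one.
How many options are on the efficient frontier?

#1: not dominated (best cost).
#2: dominated by #1 (cost 81≤564, efficiency 66≥53, mass 221≤713).
#3: not dominated.
#4: not dominated.
#5: dominated by #1 (cost 81≤105, efficiency 66≥55, mass 221≤1323).
#6: dominated by #4 (cost 330≤330, efficiency 76≥76, mass 587≤1872).
#7: dominated by #1 (cost 81≤301, efficiency 66≥57, mass 221≤964).
#8: not dominated.
#9: not dominated (best mass).
#10: dominated by #1 (cost 81≤136, efficiency 66≥66, mass 221≤420).
Pareto-optimal: #1, #3, #4, #8, #9 → 5.

5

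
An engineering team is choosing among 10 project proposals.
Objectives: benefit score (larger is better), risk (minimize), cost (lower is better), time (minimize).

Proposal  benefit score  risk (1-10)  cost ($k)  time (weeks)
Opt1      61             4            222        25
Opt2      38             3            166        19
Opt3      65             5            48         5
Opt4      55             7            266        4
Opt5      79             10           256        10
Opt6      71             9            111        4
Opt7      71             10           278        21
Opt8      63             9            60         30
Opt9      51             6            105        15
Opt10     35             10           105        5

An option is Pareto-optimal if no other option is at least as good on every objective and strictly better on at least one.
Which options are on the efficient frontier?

Opt1: not dominated.
Opt2: not dominated (best risk).
Opt3: not dominated (best cost).
Opt4: not dominated.
Opt5: not dominated (best benefit score).
Opt6: not dominated.
Opt7: dominated by Opt5 (benefit score 79≥71, risk 10≤10, cost 256≤278, time 10≤21).
Opt8: dominated by Opt3 (benefit score 65≥63, risk 5≤9, cost 48≤60, time 5≤30).
Opt9: dominated by Opt3 (benefit score 65≥51, risk 5≤6, cost 48≤105, time 5≤15).
Opt10: dominated by Opt3 (benefit score 65≥35, risk 5≤10, cost 48≤105, time 5≤5).

Opt1, Opt2, Opt3, Opt4, Opt5, Opt6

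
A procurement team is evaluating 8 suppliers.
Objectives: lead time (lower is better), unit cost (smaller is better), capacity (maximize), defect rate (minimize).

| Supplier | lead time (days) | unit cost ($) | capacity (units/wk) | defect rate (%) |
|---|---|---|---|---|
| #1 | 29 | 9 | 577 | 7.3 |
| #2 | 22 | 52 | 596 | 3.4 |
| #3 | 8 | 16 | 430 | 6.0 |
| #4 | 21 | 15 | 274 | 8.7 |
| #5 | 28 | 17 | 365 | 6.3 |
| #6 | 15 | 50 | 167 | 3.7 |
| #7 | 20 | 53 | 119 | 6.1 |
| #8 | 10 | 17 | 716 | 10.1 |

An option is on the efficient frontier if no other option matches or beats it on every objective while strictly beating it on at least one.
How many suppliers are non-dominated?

#1: not dominated (best unit cost).
#2: not dominated (best defect rate).
#3: not dominated (best lead time).
#4: not dominated.
#5: dominated by #3 (lead time 8≤28, unit cost 16≤17, capacity 430≥365, defect rate 6.0≤6.3).
#6: not dominated.
#7: dominated by #3 (lead time 8≤20, unit cost 16≤53, capacity 430≥119, defect rate 6.0≤6.1).
#8: not dominated (best capacity).
Pareto-optimal: #1, #2, #3, #4, #6, #8 → 6.

6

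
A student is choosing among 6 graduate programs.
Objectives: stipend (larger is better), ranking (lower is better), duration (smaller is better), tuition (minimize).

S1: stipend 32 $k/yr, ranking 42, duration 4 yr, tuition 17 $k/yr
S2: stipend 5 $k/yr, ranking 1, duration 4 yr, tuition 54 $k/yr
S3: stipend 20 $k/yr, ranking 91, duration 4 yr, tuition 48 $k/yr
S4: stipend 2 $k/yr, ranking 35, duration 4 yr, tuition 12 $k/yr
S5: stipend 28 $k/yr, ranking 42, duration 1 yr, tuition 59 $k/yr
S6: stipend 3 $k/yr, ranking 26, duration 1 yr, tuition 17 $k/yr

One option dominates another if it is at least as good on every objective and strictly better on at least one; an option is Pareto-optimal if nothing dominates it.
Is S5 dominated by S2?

No

S2 vs S5: S2 is worse on stipend (5 vs 28), so it does not dominate S5.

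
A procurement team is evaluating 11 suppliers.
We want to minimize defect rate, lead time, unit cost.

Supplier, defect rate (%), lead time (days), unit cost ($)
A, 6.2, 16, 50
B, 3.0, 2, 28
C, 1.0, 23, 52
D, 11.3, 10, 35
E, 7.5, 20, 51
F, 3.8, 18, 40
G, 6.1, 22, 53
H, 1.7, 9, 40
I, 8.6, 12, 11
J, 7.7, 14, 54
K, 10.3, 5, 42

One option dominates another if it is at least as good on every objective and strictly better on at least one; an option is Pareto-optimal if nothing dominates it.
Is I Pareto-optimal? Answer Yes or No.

Yes

A: worse on lead time (16 vs 12).
B: worse on unit cost (28 vs 11).
C: worse on lead time (23 vs 12).
D: worse on defect rate (11.3 vs 8.6).
E: worse on lead time (20 vs 12).
F: worse on lead time (18 vs 12).
G: worse on lead time (22 vs 12).
H: worse on unit cost (40 vs 11).
J: worse on lead time (14 vs 12).
K: worse on defect rate (10.3 vs 8.6).
No option is at least as good as I on every objective and strictly better on one.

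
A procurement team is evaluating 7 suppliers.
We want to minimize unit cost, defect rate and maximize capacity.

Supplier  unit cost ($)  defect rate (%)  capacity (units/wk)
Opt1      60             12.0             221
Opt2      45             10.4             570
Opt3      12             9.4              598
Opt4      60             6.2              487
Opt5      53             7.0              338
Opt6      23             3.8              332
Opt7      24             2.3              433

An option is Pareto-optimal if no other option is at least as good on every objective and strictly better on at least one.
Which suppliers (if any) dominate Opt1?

Opt2: unit cost 45≤60, defect rate 10.4≤12.0, capacity 570≥221 — dominates Opt1.
Opt3: unit cost 12≤60, defect rate 9.4≤12.0, capacity 598≥221 — dominates Opt1.
Opt4: unit cost 60≤60, defect rate 6.2≤12.0, capacity 487≥221 — dominates Opt1.
Opt5: unit cost 53≤60, defect rate 7.0≤12.0, capacity 338≥221 — dominates Opt1.
Opt6: unit cost 23≤60, defect rate 3.8≤12.0, capacity 332≥221 — dominates Opt1.
Opt7: unit cost 24≤60, defect rate 2.3≤12.0, capacity 433≥221 — dominates Opt1.

Opt2, Opt3, Opt4, Opt5, Opt6, Opt7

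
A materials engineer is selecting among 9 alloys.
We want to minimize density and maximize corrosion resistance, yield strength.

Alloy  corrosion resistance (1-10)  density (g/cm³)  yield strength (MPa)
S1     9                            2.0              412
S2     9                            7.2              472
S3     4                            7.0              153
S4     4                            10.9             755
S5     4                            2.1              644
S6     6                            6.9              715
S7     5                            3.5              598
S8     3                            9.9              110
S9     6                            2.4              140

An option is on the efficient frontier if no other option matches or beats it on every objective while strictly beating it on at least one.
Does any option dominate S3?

S1 vs S3: corrosion resistance 9≥4, density 2.0≤7.0, yield strength 412≥153 — S1 is at least as good on every objective and strictly better on at least one, so S1 dominates S3.

Yes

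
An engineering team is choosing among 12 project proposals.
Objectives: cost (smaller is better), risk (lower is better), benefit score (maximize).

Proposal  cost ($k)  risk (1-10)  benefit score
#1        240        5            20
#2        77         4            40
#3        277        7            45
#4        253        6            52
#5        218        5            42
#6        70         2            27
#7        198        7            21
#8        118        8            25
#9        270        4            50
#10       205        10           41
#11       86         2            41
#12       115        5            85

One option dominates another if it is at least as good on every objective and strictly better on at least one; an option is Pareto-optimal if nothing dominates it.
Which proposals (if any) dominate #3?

#4: cost 253≤277, risk 6≤7, benefit score 52≥45 — dominates #3.
#9: cost 270≤277, risk 4≤7, benefit score 50≥45 — dominates #3.
#12: cost 115≤277, risk 5≤7, benefit score 85≥45 — dominates #3.
Others (#1, #2, #5, #6, #7, #8, #10, #11) are each worse than #3 on at least one objective.

#4, #9, #12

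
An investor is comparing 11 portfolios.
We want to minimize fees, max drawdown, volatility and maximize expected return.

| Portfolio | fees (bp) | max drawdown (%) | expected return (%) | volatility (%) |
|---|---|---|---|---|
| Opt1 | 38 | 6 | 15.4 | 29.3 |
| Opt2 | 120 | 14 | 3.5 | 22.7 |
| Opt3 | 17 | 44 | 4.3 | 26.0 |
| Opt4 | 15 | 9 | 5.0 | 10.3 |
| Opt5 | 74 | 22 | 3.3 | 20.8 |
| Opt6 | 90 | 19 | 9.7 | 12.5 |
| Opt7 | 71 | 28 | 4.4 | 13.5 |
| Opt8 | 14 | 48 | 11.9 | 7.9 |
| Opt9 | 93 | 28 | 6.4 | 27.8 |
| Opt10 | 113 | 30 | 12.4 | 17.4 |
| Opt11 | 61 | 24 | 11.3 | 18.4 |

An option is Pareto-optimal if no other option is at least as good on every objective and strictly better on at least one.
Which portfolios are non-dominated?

Opt1, Opt4, Opt6, Opt8, Opt10, Opt11

Opt1: not dominated (best max drawdown).
Opt2: dominated by Opt4 (fees 15≤120, max drawdown 9≤14, expected return 5.0≥3.5, volatility 10.3≤22.7).
Opt3: dominated by Opt4 (fees 15≤17, max drawdown 9≤44, expected return 5.0≥4.3, volatility 10.3≤26.0).
Opt4: not dominated.
Opt5: dominated by Opt4 (fees 15≤74, max drawdown 9≤22, expected return 5.0≥3.3, volatility 10.3≤20.8).
Opt6: not dominated.
Opt7: dominated by Opt4 (fees 15≤71, max drawdown 9≤28, expected return 5.0≥4.4, volatility 10.3≤13.5).
Opt8: not dominated (best fees).
Opt9: dominated by Opt6 (fees 90≤93, max drawdown 19≤28, expected return 9.7≥6.4, volatility 12.5≤27.8).
Opt10: not dominated.
Opt11: not dominated.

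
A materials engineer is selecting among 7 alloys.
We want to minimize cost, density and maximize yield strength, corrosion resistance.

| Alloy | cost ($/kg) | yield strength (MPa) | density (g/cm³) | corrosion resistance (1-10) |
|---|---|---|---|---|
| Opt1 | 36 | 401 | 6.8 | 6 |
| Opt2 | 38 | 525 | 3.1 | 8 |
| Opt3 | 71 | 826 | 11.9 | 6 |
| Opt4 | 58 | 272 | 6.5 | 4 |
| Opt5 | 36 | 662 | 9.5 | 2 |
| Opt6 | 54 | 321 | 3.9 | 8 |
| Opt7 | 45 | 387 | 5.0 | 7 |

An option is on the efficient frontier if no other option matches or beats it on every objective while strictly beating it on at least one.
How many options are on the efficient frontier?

Opt1: not dominated.
Opt2: not dominated (best density).
Opt3: not dominated (best yield strength).
Opt4: dominated by Opt2 (cost 38≤58, yield strength 525≥272, density 3.1≤6.5, corrosion resistance 8≥4).
Opt5: not dominated.
Opt6: dominated by Opt2 (cost 38≤54, yield strength 525≥321, density 3.1≤3.9, corrosion resistance 8≥8).
Opt7: dominated by Opt2 (cost 38≤45, yield strength 525≥387, density 3.1≤5.0, corrosion resistance 8≥7).
Pareto-optimal: Opt1, Opt2, Opt3, Opt5 → 4.

4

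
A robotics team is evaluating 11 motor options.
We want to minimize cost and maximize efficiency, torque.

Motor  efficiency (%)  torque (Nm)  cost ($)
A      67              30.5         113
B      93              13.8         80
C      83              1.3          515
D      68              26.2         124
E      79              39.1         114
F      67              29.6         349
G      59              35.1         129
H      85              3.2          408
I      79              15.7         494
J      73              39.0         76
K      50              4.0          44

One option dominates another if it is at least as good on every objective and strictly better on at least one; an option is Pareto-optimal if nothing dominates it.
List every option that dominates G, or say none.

E: efficiency 79≥59, torque 39.1≥35.1, cost 114≤129 — dominates G.
J: efficiency 73≥59, torque 39.0≥35.1, cost 76≤129 — dominates G.
Others (A, B, C, D, F, H, I, K) are each worse than G on at least one objective.

E, J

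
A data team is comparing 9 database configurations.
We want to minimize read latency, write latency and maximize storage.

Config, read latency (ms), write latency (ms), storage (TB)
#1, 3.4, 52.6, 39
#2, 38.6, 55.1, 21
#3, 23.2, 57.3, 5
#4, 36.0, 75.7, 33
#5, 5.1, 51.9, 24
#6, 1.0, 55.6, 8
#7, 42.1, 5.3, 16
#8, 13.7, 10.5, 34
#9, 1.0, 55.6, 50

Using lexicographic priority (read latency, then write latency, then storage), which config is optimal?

#9

First minimize read latency: best is 1.0, kept {#6, #9}.
Then minimize write latency: best is 55.6, kept {#6, #9}.
Then maximize storage: best is 50, kept {#9}.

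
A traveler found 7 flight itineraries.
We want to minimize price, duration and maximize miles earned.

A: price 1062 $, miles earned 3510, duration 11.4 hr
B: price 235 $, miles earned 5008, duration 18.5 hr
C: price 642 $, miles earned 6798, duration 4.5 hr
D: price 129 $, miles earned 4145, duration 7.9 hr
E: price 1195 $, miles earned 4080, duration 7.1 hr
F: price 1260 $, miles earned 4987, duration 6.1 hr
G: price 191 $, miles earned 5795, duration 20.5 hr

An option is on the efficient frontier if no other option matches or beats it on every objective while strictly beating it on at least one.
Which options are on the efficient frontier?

A: dominated by C (price 642≤1062, miles earned 6798≥3510, duration 4.5≤11.4).
B: not dominated.
C: not dominated (best miles earned).
D: not dominated (best price).
E: dominated by C (price 642≤1195, miles earned 6798≥4080, duration 4.5≤7.1).
F: dominated by C (price 642≤1260, miles earned 6798≥4987, duration 4.5≤6.1).
G: not dominated.

B, C, D, G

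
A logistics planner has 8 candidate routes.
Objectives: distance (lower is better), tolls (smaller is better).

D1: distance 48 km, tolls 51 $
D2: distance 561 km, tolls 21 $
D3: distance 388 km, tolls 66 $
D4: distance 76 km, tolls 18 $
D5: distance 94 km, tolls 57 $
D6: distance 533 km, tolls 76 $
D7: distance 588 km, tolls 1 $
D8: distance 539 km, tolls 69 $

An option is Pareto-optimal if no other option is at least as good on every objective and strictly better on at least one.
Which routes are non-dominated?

D1, D4, D7

D1: not dominated (best distance).
D2: dominated by D4 (distance 76≤561, tolls 18≤21).
D3: dominated by D1 (distance 48≤388, tolls 51≤66).
D4: not dominated.
D5: dominated by D1 (distance 48≤94, tolls 51≤57).
D6: dominated by D1 (distance 48≤533, tolls 51≤76).
D7: not dominated (best tolls).
D8: dominated by D1 (distance 48≤539, tolls 51≤69).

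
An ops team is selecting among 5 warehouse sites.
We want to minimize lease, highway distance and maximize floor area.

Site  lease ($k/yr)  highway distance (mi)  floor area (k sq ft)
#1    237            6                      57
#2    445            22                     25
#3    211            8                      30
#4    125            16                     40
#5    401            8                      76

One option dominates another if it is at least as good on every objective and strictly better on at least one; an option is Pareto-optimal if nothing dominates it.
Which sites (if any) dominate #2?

#1: lease 237≤445, highway distance 6≤22, floor area 57≥25 — dominates #2.
#3: lease 211≤445, highway distance 8≤22, floor area 30≥25 — dominates #2.
#4: lease 125≤445, highway distance 16≤22, floor area 40≥25 — dominates #2.
#5: lease 401≤445, highway distance 8≤22, floor area 76≥25 — dominates #2.

#1, #3, #4, #5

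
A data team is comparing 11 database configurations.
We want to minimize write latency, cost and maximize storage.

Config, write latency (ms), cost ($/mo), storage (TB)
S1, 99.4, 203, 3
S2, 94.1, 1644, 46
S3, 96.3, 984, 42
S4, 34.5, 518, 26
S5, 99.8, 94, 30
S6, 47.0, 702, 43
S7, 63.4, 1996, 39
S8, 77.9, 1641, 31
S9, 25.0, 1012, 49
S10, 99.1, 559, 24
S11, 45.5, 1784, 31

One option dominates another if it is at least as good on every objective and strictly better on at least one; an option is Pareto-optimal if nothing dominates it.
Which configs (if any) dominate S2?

S9: write latency 25.0≤94.1, cost 1012≤1644, storage 49≥46 — dominates S2.
Others (S1, S3, S4, S5, S6, S7, S8, S10, S11) are each worse than S2 on at least one objective.

S9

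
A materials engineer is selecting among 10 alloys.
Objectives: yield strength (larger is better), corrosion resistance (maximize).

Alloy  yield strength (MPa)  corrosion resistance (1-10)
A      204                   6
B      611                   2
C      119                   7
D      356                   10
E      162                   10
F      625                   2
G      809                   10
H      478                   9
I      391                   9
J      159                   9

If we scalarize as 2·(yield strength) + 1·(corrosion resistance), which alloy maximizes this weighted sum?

A: 2·204 + 1·6 = 414
B: 2·611 + 1·2 = 1224
C: 2·119 + 1·7 = 245
D: 2·356 + 1·10 = 722
E: 2·162 + 1·10 = 334
F: 2·625 + 1·2 = 1252
G: 2·809 + 1·10 = 1628
H: 2·478 + 1·9 = 965
I: 2·391 + 1·9 = 791
J: 2·159 + 1·9 = 327
Highest: G at 1628.

G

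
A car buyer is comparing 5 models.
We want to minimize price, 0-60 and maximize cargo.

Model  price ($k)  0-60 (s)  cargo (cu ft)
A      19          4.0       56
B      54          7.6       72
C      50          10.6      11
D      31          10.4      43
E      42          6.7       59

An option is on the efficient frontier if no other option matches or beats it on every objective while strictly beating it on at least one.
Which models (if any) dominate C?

A: price 19≤50, 0-60 4.0≤10.6, cargo 56≥11 — dominates C.
D: price 31≤50, 0-60 10.4≤10.6, cargo 43≥11 — dominates C.
E: price 42≤50, 0-60 6.7≤10.6, cargo 59≥11 — dominates C.
Others (B) are each worse than C on at least one objective.

A, D, E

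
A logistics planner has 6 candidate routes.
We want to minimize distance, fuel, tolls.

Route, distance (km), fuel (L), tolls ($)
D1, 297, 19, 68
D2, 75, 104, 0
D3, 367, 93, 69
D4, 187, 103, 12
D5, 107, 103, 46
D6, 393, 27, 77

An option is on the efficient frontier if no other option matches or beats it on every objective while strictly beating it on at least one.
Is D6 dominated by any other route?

Yes

D1 vs D6: distance 297≤393, fuel 19≤27, tolls 68≤77 — D1 is at least as good on every objective and strictly better on at least one, so D1 dominates D6.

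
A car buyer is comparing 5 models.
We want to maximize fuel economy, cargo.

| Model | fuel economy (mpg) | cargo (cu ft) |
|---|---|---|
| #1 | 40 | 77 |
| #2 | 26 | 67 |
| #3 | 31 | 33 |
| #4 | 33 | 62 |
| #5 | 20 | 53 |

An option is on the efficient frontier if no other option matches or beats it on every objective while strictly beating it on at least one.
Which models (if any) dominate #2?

#1: fuel economy 40≥26, cargo 77≥67 — dominates #2.
Others (#3, #4, #5) are each worse than #2 on at least one objective.

#1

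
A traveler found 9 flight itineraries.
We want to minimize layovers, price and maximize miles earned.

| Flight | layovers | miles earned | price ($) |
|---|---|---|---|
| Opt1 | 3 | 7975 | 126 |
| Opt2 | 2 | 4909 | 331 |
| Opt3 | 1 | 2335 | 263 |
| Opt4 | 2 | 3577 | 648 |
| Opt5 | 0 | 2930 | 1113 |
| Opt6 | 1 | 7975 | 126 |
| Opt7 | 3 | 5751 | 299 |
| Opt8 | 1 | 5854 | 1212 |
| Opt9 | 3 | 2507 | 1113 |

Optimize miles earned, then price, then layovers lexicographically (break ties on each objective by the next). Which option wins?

First maximize miles earned: best is 7975, kept {Opt1, Opt6}.
Then minimize price: best is 126, kept {Opt1, Opt6}.
Then minimize layovers: best is 1, kept {Opt6}.

Opt6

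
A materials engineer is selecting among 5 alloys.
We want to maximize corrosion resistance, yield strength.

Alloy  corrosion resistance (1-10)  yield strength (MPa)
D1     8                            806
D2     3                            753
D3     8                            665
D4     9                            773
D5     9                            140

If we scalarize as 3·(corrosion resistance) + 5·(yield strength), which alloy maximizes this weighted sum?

D1: 3·8 + 5·806 = 4054
D2: 3·3 + 5·753 = 3774
D3: 3·8 + 5·665 = 3349
D4: 3·9 + 5·773 = 3892
D5: 3·9 + 5·140 = 727
Highest: D1 at 4054.

D1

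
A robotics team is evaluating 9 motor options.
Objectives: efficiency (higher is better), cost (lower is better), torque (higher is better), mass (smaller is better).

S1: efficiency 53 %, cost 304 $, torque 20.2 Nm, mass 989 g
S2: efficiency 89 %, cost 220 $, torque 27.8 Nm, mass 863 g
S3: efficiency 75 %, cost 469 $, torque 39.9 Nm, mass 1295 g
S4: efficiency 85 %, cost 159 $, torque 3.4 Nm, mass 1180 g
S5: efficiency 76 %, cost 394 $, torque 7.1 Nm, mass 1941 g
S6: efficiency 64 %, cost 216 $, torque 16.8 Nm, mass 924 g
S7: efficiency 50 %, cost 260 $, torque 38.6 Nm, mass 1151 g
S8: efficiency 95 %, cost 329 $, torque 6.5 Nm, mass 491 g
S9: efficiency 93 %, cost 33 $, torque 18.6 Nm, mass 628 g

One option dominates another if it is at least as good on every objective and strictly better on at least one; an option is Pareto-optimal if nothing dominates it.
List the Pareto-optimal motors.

S2, S3, S7, S8, S9

S1: dominated by S2 (efficiency 89≥53, cost 220≤304, torque 27.8≥20.2, mass 863≤989).
S2: not dominated.
S3: not dominated (best torque).
S4: dominated by S9 (efficiency 93≥85, cost 33≤159, torque 18.6≥3.4, mass 628≤1180).
S5: dominated by S2 (efficiency 89≥76, cost 220≤394, torque 27.8≥7.1, mass 863≤1941).
S6: dominated by S9 (efficiency 93≥64, cost 33≤216, torque 18.6≥16.8, mass 628≤924).
S7: not dominated.
S8: not dominated (best efficiency).
S9: not dominated (best cost).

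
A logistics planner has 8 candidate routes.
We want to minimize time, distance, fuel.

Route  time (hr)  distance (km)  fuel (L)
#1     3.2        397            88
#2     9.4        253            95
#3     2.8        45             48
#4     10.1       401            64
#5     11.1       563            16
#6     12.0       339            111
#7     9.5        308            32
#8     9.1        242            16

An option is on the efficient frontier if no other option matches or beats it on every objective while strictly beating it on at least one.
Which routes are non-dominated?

#1: dominated by #3 (time 2.8≤3.2, distance 45≤397, fuel 48≤88).
#2: dominated by #3 (time 2.8≤9.4, distance 45≤253, fuel 48≤95).
#3: not dominated (best time).
#4: dominated by #3 (time 2.8≤10.1, distance 45≤401, fuel 48≤64).
#5: dominated by #8 (time 9.1≤11.1, distance 242≤563, fuel 16≤16).
#6: dominated by #2 (time 9.4≤12.0, distance 253≤339, fuel 95≤111).
#7: dominated by #8 (time 9.1≤9.5, distance 242≤308, fuel 16≤32).
#8: not dominated.

#3, #8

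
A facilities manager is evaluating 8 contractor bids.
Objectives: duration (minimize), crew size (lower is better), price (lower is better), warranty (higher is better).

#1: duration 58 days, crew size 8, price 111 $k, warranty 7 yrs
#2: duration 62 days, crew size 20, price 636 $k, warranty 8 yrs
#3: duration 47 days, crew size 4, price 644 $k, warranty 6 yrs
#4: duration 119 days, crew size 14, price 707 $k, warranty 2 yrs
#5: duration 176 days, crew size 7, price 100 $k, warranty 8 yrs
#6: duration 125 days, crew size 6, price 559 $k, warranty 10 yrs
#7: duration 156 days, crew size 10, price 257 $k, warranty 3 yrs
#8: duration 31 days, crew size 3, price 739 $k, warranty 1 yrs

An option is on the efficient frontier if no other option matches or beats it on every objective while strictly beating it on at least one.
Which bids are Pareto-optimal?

#1, #2, #3, #5, #6, #8

#1: not dominated.
#2: not dominated.
#3: not dominated.
#4: dominated by #1 (duration 58≤119, crew size 8≤14, price 111≤707, warranty 7≥2).
#5: not dominated (best price).
#6: not dominated (best warranty).
#7: dominated by #1 (duration 58≤156, crew size 8≤10, price 111≤257, warranty 7≥3).
#8: not dominated (best duration).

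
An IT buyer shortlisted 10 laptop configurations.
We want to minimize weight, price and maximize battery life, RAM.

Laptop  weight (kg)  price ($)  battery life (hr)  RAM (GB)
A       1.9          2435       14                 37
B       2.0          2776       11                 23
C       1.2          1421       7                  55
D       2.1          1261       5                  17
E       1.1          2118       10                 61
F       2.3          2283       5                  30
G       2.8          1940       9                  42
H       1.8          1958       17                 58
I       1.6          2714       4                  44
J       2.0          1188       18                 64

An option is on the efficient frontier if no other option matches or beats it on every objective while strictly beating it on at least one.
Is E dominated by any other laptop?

No

A: worse on weight (1.9 vs 1.1).
B: worse on weight (2.0 vs 1.1).
C: worse on weight (1.2 vs 1.1).
D: worse on weight (2.1 vs 1.1).
F: worse on weight (2.3 vs 1.1).
G: worse on weight (2.8 vs 1.1).
H: worse on weight (1.8 vs 1.1).
I: worse on weight (1.6 vs 1.1).
J: worse on weight (2.0 vs 1.1).
No option is at least as good as E on every objective and strictly better on one.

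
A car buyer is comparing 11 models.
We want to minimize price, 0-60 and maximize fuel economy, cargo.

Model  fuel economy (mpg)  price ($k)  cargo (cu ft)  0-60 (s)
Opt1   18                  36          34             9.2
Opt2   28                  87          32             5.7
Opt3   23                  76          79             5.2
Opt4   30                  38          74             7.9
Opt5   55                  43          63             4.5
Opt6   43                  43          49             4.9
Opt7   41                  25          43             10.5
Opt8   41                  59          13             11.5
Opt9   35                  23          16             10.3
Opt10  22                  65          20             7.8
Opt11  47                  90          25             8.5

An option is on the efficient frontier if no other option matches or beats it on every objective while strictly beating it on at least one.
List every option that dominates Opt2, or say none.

Opt5, Opt6

Opt5: fuel economy 55≥28, price 43≤87, cargo 63≥32, 0-60 4.5≤5.7 — dominates Opt2.
Opt6: fuel economy 43≥28, price 43≤87, cargo 49≥32, 0-60 4.9≤5.7 — dominates Opt2.
Others (Opt1, Opt3, Opt4, Opt7, Opt8, Opt9, Opt10, Opt11) are each worse than Opt2 on at least one objective.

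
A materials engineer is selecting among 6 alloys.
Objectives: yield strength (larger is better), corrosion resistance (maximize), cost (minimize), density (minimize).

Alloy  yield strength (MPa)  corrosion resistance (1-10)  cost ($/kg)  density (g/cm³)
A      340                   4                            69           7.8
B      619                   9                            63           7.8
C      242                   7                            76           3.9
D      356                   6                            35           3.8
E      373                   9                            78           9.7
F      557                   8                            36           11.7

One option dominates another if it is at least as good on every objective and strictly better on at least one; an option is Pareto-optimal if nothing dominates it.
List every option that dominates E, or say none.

B: yield strength 619≥373, corrosion resistance 9≥9, cost 63≤78, density 7.8≤9.7 — dominates E.
Others (A, C, D, F) are each worse than E on at least one objective.

B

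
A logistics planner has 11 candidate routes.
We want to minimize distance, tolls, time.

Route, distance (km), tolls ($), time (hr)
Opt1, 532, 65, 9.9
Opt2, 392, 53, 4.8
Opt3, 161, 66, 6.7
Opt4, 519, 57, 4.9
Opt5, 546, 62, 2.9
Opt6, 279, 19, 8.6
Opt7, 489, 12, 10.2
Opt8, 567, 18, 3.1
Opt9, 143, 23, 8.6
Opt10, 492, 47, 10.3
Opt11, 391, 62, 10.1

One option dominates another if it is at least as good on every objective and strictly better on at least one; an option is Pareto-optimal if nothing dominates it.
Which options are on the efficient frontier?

Opt1: dominated by Opt2 (distance 392≤532, tolls 53≤65, time 4.8≤9.9).
Opt2: not dominated.
Opt3: not dominated.
Opt4: dominated by Opt2 (distance 392≤519, tolls 53≤57, time 4.8≤4.9).
Opt5: not dominated (best time).
Opt6: not dominated.
Opt7: not dominated (best tolls).
Opt8: not dominated.
Opt9: not dominated (best distance).
Opt10: dominated by Opt6 (distance 279≤492, tolls 19≤47, time 8.6≤10.3).
Opt11: dominated by Opt6 (distance 279≤391, tolls 19≤62, time 8.6≤10.1).

Opt2, Opt3, Opt5, Opt6, Opt7, Opt8, Opt9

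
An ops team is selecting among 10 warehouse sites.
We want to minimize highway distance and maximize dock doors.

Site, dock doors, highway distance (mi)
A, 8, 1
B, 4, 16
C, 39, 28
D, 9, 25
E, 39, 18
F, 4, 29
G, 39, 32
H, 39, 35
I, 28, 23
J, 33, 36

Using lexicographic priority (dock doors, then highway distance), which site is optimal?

E

First maximize dock doors: best is 39, kept {C, E, G, H}.
Then minimize highway distance: best is 18, kept {E}.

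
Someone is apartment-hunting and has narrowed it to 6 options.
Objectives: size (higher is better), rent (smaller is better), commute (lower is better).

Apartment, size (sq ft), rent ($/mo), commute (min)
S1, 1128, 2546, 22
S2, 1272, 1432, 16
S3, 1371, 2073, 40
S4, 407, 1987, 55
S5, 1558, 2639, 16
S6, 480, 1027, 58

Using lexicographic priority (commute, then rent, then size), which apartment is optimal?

S2

First minimize commute: best is 16, kept {S2, S5}.
Then minimize rent: best is 1432, kept {S2}.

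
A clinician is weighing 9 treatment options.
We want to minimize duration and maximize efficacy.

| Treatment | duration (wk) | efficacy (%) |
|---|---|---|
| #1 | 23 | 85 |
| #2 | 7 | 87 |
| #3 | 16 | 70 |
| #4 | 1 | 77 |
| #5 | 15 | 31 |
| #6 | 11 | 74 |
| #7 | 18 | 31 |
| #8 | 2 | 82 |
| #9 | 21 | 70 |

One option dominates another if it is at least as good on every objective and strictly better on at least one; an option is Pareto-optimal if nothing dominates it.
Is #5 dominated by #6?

Yes

#6 vs #5: duration 11≤15, efficacy 74≥31 — #6 is at least as good on every objective with at least one strict improvement.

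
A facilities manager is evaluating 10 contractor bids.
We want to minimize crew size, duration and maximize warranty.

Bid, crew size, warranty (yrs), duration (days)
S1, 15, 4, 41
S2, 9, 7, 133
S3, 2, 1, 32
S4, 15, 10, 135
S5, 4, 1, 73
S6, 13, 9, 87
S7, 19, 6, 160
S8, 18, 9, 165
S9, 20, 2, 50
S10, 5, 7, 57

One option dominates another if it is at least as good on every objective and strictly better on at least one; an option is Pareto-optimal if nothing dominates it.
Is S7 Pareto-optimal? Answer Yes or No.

S2 vs S7: crew size 9≤19, warranty 7≥6, duration 133≤160 — S2 is at least as good on every objective and strictly better on at least one, so S2 dominates S7.

No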